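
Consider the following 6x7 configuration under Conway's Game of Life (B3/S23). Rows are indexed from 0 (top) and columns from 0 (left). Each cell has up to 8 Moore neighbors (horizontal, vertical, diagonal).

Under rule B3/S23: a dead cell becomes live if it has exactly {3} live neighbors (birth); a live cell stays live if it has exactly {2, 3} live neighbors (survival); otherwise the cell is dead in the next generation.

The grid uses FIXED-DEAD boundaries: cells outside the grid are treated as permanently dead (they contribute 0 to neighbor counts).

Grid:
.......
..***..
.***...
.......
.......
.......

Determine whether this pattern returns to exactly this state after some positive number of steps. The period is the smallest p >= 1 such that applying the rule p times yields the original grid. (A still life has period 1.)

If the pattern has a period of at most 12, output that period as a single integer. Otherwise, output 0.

Simulating and comparing each generation to the original:
Gen 0 (original, given above): 6 live cells
Gen 1: 6 live cells, differs from original
Gen 2: 6 live cells, MATCHES original -> period = 2

Answer: 2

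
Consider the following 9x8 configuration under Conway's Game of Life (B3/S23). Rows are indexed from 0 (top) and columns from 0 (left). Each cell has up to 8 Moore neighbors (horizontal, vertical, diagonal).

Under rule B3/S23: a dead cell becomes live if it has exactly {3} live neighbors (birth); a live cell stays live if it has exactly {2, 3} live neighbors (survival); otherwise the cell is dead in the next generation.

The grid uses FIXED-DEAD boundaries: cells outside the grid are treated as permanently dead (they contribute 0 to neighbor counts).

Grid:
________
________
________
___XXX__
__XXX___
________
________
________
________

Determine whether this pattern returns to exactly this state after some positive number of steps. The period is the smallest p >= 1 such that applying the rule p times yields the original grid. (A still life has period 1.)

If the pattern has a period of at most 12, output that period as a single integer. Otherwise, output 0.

Answer: 2

Derivation:
Simulating and comparing each generation to the original:
Gen 0 (original, given above): 6 live cells
Gen 1: 6 live cells, differs from original
Gen 2: 6 live cells, MATCHES original -> period = 2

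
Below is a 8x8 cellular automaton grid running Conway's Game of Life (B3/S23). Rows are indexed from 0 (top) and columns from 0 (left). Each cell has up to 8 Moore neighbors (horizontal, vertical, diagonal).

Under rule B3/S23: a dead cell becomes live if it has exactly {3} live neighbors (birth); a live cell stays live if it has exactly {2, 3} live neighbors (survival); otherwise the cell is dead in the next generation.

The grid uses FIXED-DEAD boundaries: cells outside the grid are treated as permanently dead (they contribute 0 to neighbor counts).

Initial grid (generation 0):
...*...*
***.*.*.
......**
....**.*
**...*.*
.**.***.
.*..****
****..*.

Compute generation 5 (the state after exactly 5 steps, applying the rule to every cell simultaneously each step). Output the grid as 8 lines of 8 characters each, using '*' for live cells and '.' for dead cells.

Answer: .*.**...
.**...*.
*.***.*.
....**..
........
....*...
...**...
........

Derivation:
Simulating step by step:
Generation 0 (given above): 31 live cells
Generation 1: 30 live cells
.***....
.***.**.
.*.**..*
....**.*
****...*
..**....
.......*
*****.**
Generation 2: 22 live cells
.*.**...
*....**.
.*.....*
*....*.*
.*....*.
...*....
....*.**
.***..**
Generation 3: 28 live cells
....**..
***.***.
**...*.*
**.....*
......*.
.....***
....****
..**.***
Generation 4: 18 live cells
.*.**.*.
*.**....
....**.*
**.....*
.....*..
....*...
...*....
...*...*
Generation 5: 16 live cells
(generation 5 grid is the final answer)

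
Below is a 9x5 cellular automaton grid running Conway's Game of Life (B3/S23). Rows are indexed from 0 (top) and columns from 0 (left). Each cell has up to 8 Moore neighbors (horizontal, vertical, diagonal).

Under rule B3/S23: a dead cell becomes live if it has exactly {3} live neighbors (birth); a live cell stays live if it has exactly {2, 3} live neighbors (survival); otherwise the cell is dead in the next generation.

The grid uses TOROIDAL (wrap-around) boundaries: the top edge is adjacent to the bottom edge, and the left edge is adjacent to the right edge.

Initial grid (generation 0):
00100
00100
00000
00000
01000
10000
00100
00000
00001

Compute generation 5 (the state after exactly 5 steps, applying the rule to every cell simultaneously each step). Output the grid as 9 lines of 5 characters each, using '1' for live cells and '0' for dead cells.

Simulating step by step:
Generation 0 (given above): 6 live cells
Generation 1: 2 live cells
00010
00000
00000
00000
00000
01000
00000
00000
00000
Generation 2: 0 live cells
00000
00000
00000
00000
00000
00000
00000
00000
00000
Generation 3: 0 live cells
00000
00000
00000
00000
00000
00000
00000
00000
00000
Generation 4: 0 live cells
00000
00000
00000
00000
00000
00000
00000
00000
00000
Generation 5: 0 live cells
(generation 5 grid is the final answer)

Answer: 00000
00000
00000
00000
00000
00000
00000
00000
00000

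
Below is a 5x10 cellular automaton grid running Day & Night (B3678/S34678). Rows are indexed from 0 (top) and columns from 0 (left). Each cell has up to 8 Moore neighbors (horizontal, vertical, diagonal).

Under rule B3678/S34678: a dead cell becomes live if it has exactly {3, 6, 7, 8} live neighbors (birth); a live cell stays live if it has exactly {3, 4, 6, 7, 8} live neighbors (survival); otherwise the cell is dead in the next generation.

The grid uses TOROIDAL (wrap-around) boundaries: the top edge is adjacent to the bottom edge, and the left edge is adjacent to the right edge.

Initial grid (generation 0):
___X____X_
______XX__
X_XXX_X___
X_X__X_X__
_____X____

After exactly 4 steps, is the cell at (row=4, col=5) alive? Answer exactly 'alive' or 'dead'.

Answer: alive

Derivation:
Simulating step by step:
Generation 0 (given above): 14 live cells
Generation 1: 11 live cells
______XX__
__X_XX_X__
___X__X___
_____X____
____X_X___
Generation 2: 13 live cells
___XX_XX__
___X_X_X__
______X___
____XXX___
______XX__
Generation 3: 12 live cells
____X__XX_
_____X_X__
______XX__
_____XX___
___X_X_X__
Generation 4: 11 live cells
____XX_XX_
_______X__
_______X__
____XX____
_____X_XX_

Cell (4,5) at generation 4: 1 -> alive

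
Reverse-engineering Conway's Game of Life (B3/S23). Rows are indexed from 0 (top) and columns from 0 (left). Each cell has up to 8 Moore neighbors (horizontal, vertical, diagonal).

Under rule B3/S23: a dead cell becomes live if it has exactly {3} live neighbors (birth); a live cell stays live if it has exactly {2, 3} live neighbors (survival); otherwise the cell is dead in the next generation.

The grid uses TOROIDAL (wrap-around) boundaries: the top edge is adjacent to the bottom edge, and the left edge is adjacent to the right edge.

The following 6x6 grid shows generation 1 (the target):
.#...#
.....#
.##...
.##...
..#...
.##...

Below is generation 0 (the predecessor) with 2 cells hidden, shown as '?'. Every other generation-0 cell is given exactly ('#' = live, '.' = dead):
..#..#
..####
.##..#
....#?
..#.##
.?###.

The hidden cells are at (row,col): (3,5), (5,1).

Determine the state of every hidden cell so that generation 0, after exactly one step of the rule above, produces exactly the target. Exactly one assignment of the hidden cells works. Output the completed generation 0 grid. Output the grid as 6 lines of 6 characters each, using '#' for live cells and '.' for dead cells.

Answer: ..#..#
..####
.##..#
....##
..#.##
..###.

Derivation:
Hidden generation-0 cells (in order): (3,5), (5,1).
A hidden cell only influences target cells in its own 3x3 neighborhood. Try each of the 2^2 = 4 assignments, step the completed generation 0 forward once under B3/S23, and compare with the target:
  (3,5)=. (5,1)=. -> step gives (2,0)='#' but target has '.' -> reject
  (3,5)=. (5,1)=# -> step gives (0,0)='#' but target has '.' -> reject
  (3,5)=# (5,1)=. -> step reproduces the target at every cell -> ACCEPT
  (3,5)=# (5,1)=# -> step gives (0,0)='#' but target has '.' -> reject
Unique solution: (3,5)=live, (5,1)=dead.
Check: live-neighbor counts of every cell in the completed generation 0:
234763
444443
423564
433444
222654
233544
Applying B3/S23 to generation 0 with these counts gives:
.#...#
.....#
.##...
.##...
..#...
.##...
which matches the target exactly.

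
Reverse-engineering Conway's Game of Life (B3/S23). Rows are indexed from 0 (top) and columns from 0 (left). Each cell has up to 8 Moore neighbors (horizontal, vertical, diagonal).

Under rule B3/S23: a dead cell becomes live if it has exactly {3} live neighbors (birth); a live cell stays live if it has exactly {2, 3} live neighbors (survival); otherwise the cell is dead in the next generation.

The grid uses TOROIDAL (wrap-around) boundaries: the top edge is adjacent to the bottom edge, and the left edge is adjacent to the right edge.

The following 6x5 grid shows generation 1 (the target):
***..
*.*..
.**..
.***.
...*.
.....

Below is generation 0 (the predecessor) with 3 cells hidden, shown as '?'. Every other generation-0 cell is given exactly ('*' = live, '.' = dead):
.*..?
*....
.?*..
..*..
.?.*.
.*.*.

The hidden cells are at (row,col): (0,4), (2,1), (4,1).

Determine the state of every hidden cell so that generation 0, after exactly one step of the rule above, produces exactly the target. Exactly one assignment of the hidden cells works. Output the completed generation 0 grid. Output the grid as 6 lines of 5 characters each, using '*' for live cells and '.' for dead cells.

Hidden generation-0 cells (in order): (0,4), (2,1), (4,1).
A hidden cell only influences target cells in its own 3x3 neighborhood. Try each of the 2^3 = 8 assignments, step the completed generation 0 forward once under B3/S23, and compare with the target:
  (0,4)=. (2,1)=. (4,1)=. -> step gives (1,0)='.' but target has '*' -> reject
  (0,4)=. (2,1)=. (4,1)=* -> step gives (1,0)='.' but target has '*' -> reject
  (0,4)=. (2,1)=* (4,1)=. -> step reproduces the target at every cell -> ACCEPT
  (0,4)=. (2,1)=* (4,1)=* -> step gives (3,1)='.' but target has '*' -> reject
  (0,4)=* (2,1)=. (4,1)=. -> step gives (0,0)='.' but target has '*' -> reject
  (0,4)=* (2,1)=. (4,1)=* -> step gives (0,0)='.' but target has '*' -> reject
  (0,4)=* (2,1)=* (4,1)=. -> step gives (0,0)='.' but target has '*' -> reject
  (0,4)=* (2,1)=* (4,1)=* -> step gives (0,0)='.' but target has '*' -> reject
Unique solution: (0,4)=dead, (2,1)=live, (4,1)=dead.
Check: live-neighbor counts of every cell in the completed generation 0:
32312
24311
23221
13331
12422
21412
Applying B3/S23 to generation 0 with these counts gives:
***..
*.*..
.**..
.***.
...*.
.....
which matches the target exactly.

Answer: .*...
*....
.**..
..*..
...*.
.*.*.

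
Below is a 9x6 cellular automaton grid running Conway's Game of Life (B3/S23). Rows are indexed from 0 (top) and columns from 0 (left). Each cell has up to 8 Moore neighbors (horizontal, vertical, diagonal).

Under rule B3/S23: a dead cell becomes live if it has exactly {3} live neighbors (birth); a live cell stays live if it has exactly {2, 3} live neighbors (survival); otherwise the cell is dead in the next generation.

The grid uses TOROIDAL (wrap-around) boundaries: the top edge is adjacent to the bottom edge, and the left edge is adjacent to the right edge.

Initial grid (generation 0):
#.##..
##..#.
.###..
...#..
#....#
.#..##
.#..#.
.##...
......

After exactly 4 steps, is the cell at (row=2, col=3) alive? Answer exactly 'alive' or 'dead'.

Simulating step by step:
Generation 0 (given above): 19 live cells
Generation 1: 26 live cells
#.##.#
#...##
##.##.
##.##.
#....#
.#..#.
.#.###
.##...
...#..
Generation 2: 19 live cells
####..
......
......
...#..
..##..
.###..
.#.###
##....
#..##.
Generation 3: 20 live cells
######
.##...
......
..##..
.#..#.
##....
...###
.#....
...##.
Generation 4: 21 live cells
#....#
....##
.#.#..
..##..
##.#..
####..
.##.##
..#..#
......

Cell (2,3) at generation 4: 1 -> alive

Answer: alive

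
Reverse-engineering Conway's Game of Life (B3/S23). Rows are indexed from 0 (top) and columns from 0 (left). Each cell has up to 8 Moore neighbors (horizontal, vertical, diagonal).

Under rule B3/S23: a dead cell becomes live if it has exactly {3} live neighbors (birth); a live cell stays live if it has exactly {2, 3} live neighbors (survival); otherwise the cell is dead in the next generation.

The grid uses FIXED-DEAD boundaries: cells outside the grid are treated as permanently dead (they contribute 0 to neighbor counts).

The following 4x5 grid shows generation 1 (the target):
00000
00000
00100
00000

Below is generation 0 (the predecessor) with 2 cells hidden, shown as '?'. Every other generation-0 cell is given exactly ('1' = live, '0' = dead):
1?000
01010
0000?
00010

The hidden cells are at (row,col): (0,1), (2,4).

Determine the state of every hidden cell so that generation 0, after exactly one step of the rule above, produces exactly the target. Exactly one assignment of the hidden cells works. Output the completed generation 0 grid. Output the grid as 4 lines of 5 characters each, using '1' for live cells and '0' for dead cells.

Hidden generation-0 cells (in order): (0,1), (2,4).
A hidden cell only influences target cells in its own 3x3 neighborhood. Try each of the 2^2 = 4 assignments, step the completed generation 0 forward once under B3/S23, and compare with the target:
  (0,1)=0 (2,4)=0 -> step reproduces the target at every cell -> ACCEPT
  (0,1)=0 (2,4)=1 -> step gives (2,3)='1' but target has '0' -> reject
  (0,1)=1 (2,4)=0 -> step gives (0,0)='1' but target has '0' -> reject
  (0,1)=1 (2,4)=1 -> step gives (0,0)='1' but target has '0' -> reject
Unique solution: (0,1)=dead, (2,4)=dead.
Check: live-neighbor counts of every cell in the completed generation 0:
12211
21201
11322
00101
Applying B3/S23 to generation 0 with these counts gives:
00000
00000
00100
00000
which matches the target exactly.

Answer: 10000
01010
00000
00010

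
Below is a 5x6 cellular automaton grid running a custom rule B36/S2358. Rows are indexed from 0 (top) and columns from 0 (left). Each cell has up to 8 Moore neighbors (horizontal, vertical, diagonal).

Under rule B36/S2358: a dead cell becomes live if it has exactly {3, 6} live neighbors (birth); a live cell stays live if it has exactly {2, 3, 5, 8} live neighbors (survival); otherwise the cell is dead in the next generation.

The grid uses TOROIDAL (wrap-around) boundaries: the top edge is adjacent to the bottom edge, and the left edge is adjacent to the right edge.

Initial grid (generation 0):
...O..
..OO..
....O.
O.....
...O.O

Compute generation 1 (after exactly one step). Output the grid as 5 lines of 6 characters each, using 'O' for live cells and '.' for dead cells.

Simulating step by step:
Generation 0 (given above): 7 live cells
Generation 1: 8 live cells
(generation 1 grid is the final answer)

Answer: ...O..
..OOO.
...O..
....OO
....O.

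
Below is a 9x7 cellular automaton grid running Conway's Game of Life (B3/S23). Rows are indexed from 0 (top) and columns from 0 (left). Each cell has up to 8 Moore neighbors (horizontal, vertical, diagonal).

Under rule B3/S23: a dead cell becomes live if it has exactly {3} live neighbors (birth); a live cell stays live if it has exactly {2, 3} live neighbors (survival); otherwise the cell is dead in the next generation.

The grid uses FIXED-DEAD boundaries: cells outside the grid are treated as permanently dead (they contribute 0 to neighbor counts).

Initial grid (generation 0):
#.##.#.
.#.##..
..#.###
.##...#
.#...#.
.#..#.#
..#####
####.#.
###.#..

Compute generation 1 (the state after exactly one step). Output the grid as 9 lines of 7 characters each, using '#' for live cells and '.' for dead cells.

Answer: .###...
.#....#
....#.#
.####.#
##...##
.#....#
#.....#
#.....#
#...#..

Derivation:
Simulating step by step:
Generation 0 (given above): 33 live cells
Generation 1: 24 live cells
(generation 1 grid is the final answer)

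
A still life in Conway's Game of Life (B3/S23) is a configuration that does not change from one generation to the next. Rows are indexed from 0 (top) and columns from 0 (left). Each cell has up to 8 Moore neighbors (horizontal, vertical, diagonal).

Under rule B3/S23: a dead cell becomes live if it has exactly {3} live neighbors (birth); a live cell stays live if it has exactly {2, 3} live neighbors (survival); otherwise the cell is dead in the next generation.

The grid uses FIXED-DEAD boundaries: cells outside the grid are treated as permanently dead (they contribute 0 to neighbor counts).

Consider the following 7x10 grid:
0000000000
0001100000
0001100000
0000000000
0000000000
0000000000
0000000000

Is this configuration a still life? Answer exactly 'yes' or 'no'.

Answer: yes

Derivation:
Compute generation 1 and compare to generation 0 (given above):
Generation 1:
0000000000
0001100000
0001100000
0000000000
0000000000
0000000000
0000000000
The grids are IDENTICAL -> still life.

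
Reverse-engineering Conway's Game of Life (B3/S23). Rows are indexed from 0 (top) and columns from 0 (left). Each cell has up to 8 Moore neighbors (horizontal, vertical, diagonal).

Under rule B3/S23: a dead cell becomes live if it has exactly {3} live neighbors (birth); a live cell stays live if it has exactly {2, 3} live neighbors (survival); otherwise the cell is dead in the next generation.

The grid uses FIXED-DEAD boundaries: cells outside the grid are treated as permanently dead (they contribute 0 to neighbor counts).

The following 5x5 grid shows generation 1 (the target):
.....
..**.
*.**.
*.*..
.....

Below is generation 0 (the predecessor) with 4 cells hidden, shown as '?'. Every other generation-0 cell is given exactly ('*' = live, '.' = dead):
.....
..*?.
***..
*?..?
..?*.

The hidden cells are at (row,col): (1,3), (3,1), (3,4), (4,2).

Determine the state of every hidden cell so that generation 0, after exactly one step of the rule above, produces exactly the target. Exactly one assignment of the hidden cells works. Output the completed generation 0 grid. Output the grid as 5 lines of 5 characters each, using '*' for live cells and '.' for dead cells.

Answer: .....
..**.
***..
*....
...*.

Derivation:
Hidden generation-0 cells (in order): (1,3), (3,1), (3,4), (4,2).
A hidden cell only influences target cells in its own 3x3 neighborhood. Try each of the 2^4 = 16 assignments, step the completed generation 0 forward once under B3/S23, and compare with the target:
  (1,3)=. (3,1)=. (3,4)=. (4,2)=. -> step gives (1,3)='.' but target has '*' -> reject
  (1,3)=. (3,1)=. (3,4)=. (4,2)=* -> step gives (1,3)='.' but target has '*' -> reject
  (1,3)=. (3,1)=. (3,4)=* (4,2)=. -> step gives (1,3)='.' but target has '*' -> reject
  (1,3)=. (3,1)=. (3,4)=* (4,2)=* -> step gives (1,3)='.' but target has '*' -> reject
  (1,3)=. (3,1)=* (3,4)=. (4,2)=. -> step gives (1,3)='.' but target has '*' -> reject
  (1,3)=. (3,1)=* (3,4)=. (4,2)=* -> step gives (1,3)='.' but target has '*' -> reject
  (1,3)=. (3,1)=* (3,4)=* (4,2)=. -> step gives (1,3)='.' but target has '*' -> reject
  (1,3)=. (3,1)=* (3,4)=* (4,2)=* -> step gives (1,3)='.' but target has '*' -> reject
  (1,3)=* (3,1)=. (3,4)=. (4,2)=. -> step reproduces the target at every cell -> ACCEPT
  (1,3)=* (3,1)=. (3,4)=. (4,2)=* -> step gives (3,2)='.' but target has '*' -> reject
  (1,3)=* (3,1)=. (3,4)=* (4,2)=. -> step gives (2,3)='.' but target has '*' -> reject
  (1,3)=* (3,1)=. (3,4)=* (4,2)=* -> step gives (2,3)='.' but target has '*' -> reject
  (1,3)=* (3,1)=* (3,4)=. (4,2)=. -> step gives (2,2)='.' but target has '*' -> reject
  (1,3)=* (3,1)=* (3,4)=. (4,2)=* -> step gives (2,2)='.' but target has '*' -> reject
  (1,3)=* (3,1)=* (3,4)=* (4,2)=. -> step gives (2,2)='.' but target has '*' -> reject
  (1,3)=* (3,1)=* (3,4)=* (4,2)=* -> step gives (2,2)='.' but target has '*' -> reject
Unique solution: (1,3)=live, (3,1)=dead, (3,4)=dead, (4,2)=dead.
Check: live-neighbor counts of every cell in the completed generation 0:
01221
24321
24331
24321
11101
Applying B3/S23 to generation 0 with these counts gives:
.....
..**.
*.**.
*.*..
.....
which matches the target exactly.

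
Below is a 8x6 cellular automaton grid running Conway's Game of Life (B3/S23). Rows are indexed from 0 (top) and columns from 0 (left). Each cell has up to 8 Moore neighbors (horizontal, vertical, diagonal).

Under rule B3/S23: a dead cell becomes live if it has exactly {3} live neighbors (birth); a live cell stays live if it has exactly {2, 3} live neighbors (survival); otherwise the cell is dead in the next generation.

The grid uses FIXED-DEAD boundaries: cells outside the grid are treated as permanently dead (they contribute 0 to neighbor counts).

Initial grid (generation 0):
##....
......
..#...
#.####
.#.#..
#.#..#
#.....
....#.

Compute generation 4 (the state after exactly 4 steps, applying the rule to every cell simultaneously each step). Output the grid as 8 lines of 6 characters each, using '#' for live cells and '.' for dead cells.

Simulating step by step:
Generation 0 (given above): 15 live cells
Generation 1: 10 live cells
......
.#....
.##.#.
....#.
#....#
#.#...
.#....
......
Generation 2: 12 live cells
......
.##...
.###..
.#.###
.#....
#.....
.#....
......
Generation 3: 13 live cells
......
.#.#..
#.....
##.##.
###.#.
##....
......
......
Generation 4: 8 live cells
(generation 4 grid is the final answer)

Answer: ......
......
#..##.
...##.
....#.
#.#...
......
......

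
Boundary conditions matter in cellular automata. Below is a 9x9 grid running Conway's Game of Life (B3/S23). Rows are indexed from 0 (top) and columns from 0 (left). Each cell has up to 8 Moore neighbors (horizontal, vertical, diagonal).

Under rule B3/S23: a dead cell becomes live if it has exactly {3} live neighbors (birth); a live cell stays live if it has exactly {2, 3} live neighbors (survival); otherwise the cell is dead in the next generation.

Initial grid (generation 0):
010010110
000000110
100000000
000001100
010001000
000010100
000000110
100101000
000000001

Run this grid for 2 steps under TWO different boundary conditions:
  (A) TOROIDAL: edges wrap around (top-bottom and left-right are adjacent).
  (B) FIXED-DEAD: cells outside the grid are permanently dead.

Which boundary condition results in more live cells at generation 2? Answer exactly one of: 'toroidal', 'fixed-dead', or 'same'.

Under TOROIDAL boundary, generation 2:
000000000
000010001
000010001
000011100
000000010
000000110
000000000
100010000
100010000
Population = 14

Under FIXED-DEAD boundary, generation 2:
000001010
000010001
000010010
000011100
000000010
000000110
000000001
000001110
000000000
Population = 16

Comparison: toroidal=14, fixed-dead=16 -> fixed-dead

Answer: fixed-dead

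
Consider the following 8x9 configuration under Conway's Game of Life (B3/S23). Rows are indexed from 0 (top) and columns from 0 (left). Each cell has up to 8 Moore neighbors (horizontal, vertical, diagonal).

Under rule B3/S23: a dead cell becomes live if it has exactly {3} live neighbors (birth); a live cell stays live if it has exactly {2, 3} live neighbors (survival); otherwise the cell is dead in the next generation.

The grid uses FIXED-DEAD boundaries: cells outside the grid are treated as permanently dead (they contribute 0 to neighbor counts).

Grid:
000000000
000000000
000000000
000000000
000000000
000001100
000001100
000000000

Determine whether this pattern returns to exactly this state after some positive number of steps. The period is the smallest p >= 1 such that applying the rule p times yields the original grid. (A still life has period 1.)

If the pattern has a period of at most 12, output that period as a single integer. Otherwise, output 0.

Simulating and comparing each generation to the original:
Gen 0 (original, given above): 4 live cells
Gen 1: 4 live cells, MATCHES original -> period = 1

Answer: 1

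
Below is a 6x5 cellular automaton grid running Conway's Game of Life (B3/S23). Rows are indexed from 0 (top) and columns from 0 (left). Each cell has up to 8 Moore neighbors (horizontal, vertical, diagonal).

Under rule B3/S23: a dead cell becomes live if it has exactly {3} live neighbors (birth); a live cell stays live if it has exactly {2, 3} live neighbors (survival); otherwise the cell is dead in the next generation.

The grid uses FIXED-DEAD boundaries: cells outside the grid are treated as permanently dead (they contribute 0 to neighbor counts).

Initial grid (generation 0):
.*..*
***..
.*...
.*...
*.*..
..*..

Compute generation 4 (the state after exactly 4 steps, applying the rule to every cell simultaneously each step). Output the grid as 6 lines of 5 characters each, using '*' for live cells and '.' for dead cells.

Simulating step by step:
Generation 0 (given above): 10 live cells
Generation 1: 10 live cells
***..
*.*..
.....
***..
..*..
.*...
Generation 2: 10 live cells
*.*..
*.*..
*.*..
.**..
*.*..
.....
Generation 3: 10 live cells
.....
*.**.
*.**.
*.**.
..*..
.....
Generation 4: 7 live cells
(generation 4 grid is the final answer)

Answer: .....
..**.
*...*
.....
.***.
.....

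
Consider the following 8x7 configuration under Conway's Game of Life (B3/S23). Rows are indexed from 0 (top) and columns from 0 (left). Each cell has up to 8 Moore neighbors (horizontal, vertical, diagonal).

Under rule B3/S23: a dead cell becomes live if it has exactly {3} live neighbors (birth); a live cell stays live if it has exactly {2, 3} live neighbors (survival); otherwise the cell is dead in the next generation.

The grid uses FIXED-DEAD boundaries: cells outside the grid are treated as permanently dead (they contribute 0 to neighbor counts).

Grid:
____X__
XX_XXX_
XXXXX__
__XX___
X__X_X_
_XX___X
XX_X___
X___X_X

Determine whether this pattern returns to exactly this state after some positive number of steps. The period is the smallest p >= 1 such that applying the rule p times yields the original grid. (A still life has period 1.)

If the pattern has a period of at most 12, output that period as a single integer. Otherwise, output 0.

Answer: 0

Derivation:
Simulating and comparing each generation to the original:
Gen 0 (original, given above): 25 live cells
Gen 1: 17 live cells, differs from original
Gen 2: 17 live cells, differs from original
Gen 3: 15 live cells, differs from original
Gen 4: 8 live cells, differs from original
Gen 5: 6 live cells, differs from original
Gen 6: 5 live cells, differs from original
Gen 7: 5 live cells, differs from original
Gen 8: 5 live cells, differs from original
Gen 9: 5 live cells, differs from original
Gen 10: 5 live cells, differs from original
Gen 11: 5 live cells, differs from original
Gen 12: 5 live cells, differs from original
No period found within 12 steps.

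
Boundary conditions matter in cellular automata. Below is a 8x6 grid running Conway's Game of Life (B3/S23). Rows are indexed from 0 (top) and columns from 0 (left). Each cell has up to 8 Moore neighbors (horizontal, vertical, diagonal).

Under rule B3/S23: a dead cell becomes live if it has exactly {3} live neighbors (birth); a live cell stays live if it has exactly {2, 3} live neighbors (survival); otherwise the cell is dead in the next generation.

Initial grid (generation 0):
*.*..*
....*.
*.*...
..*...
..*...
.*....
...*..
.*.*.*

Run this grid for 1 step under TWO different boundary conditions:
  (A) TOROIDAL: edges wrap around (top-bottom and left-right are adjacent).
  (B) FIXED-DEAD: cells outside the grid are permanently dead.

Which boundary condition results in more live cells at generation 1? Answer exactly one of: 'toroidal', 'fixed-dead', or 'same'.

Answer: toroidal

Derivation:
Under TOROIDAL boundary, generation 1:
****.*
*..*..
.*.*..
..**..
.**...
..*...
*...*.
.*.*.*
Population = 19

Under FIXED-DEAD boundary, generation 1:
......
...*..
.*.*..
..**..
.**...
..*...
....*.
..*.*.
Population = 11

Comparison: toroidal=19, fixed-dead=11 -> toroidal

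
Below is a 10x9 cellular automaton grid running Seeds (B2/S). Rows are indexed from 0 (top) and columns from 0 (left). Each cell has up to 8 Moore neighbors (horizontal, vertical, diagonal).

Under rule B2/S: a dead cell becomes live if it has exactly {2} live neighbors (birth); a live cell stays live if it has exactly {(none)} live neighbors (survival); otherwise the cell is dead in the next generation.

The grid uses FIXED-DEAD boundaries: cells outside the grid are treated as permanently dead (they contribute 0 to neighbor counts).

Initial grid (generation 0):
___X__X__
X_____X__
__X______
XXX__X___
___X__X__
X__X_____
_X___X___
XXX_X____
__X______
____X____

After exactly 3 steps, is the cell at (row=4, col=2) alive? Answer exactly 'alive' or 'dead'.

Simulating step by step:
Generation 0 (given above): 21 live cells
Generation 1: 21 live cells
_____X_X_
_XXX_X_X_
___X_XX__
____X_X__
_____X___
_X___XX__
_________
_____X___
X___XX___
___X_____
Generation 2: 14 live cells
_X_X____X
________X
_X_______
___X___X_
_______X_
____X____
____X____
______X__
___X__X__
_____X___
Generation 3: 25 live cells
__X____X_
XX_____X_
__X____XX
__X___X_X
___XX_X_X
___X_X___
___X_____
___XX__X_
____X__X_
____X_X__

Cell (4,2) at generation 3: 0 -> dead

Answer: dead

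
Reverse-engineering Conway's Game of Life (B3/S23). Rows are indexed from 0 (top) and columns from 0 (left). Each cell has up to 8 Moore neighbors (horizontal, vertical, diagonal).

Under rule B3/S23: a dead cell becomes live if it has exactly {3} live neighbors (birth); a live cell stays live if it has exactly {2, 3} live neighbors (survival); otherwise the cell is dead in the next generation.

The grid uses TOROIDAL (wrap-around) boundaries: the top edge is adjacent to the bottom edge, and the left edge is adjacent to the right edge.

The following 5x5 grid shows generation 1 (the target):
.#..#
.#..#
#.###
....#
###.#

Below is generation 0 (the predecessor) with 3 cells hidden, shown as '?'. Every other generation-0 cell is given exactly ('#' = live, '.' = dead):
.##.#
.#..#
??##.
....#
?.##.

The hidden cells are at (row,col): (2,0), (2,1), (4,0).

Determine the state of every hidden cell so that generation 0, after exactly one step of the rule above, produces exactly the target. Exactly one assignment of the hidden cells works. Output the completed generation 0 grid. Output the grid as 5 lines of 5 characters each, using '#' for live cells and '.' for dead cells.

Hidden generation-0 cells (in order): (2,0), (2,1), (4,0).
A hidden cell only influences target cells in its own 3x3 neighborhood. Try each of the 2^3 = 8 assignments, step the completed generation 0 forward once under B3/S23, and compare with the target:
  (2,0)=. (2,1)=. (4,0)=. -> step reproduces the target at every cell -> ACCEPT
  (2,0)=. (2,1)=. (4,0)=# -> step gives (0,1)='.' but target has '#' -> reject
  (2,0)=. (2,1)=# (4,0)=. -> step gives (1,1)='.' but target has '#' -> reject
  (2,0)=. (2,1)=# (4,0)=# -> step gives (0,1)='.' but target has '#' -> reject
  (2,0)=# (2,1)=. (4,0)=. -> step gives (1,1)='.' but target has '#' -> reject
  (2,0)=# (2,1)=. (4,0)=# -> step gives (0,1)='.' but target has '#' -> reject
  (2,0)=# (2,1)=# (4,0)=. -> step gives (1,1)='.' but target has '#' -> reject
  (2,0)=# (2,1)=# (4,0)=# -> step gives (0,1)='.' but target has '#' -> reject
Unique solution: (2,0)=dead, (2,1)=dead, (4,0)=dead.
Check: live-neighbor counts of every cell in the completed generation 0:
43452
43552
32233
12452
33343
Applying B3/S23 to generation 0 with these counts gives:
.#..#
.#..#
#.###
....#
###.#
which matches the target exactly.

Answer: .##.#
.#..#
..##.
....#
..##.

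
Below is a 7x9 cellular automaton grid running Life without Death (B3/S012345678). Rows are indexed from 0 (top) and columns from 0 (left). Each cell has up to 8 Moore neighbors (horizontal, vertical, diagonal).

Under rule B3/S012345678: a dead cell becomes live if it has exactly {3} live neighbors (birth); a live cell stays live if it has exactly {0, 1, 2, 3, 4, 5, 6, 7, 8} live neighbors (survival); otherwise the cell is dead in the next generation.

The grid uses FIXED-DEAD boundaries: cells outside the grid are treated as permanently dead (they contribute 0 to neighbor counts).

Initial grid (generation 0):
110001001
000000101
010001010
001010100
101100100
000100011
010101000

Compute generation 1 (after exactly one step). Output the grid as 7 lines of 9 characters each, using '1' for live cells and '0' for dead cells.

Simulating step by step:
Generation 0 (given above): 22 live cells
Generation 1: 34 live cells
(generation 1 grid is the final answer)

Answer: 110001011
110001101
010001010
001010110
111111100
010100111
011111000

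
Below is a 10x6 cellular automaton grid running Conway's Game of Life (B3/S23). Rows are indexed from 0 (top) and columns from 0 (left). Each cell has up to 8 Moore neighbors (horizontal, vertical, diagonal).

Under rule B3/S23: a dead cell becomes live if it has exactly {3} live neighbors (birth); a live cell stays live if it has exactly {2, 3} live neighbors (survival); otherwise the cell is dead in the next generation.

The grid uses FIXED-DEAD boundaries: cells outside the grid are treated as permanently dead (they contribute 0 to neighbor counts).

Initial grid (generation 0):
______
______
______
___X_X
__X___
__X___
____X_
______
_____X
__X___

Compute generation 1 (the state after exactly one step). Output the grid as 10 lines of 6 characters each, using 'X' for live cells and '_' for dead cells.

Simulating step by step:
Generation 0 (given above): 7 live cells
Generation 1: 3 live cells
(generation 1 grid is the final answer)

Answer: ______
______
______
______
__XX__
___X__
______
______
______
______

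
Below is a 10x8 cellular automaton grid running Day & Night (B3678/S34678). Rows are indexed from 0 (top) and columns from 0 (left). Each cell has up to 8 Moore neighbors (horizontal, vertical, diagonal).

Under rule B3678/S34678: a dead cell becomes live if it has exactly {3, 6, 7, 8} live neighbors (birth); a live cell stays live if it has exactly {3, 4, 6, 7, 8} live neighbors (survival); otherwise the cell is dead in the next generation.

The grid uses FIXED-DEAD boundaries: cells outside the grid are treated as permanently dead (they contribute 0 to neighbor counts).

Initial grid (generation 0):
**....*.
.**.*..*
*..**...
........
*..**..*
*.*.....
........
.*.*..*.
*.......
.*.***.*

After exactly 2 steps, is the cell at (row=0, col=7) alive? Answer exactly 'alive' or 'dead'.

Answer: dead

Derivation:
Simulating step by step:
Generation 0 (given above): 25 live cells
Generation 1: 17 live cells
.**.....
.**..*..
.***....
........
.*......
.*.*....
.**.....
........
.*.*.**.
........
Generation 2: 12 live cells
.**.....
*.*.....
.**.....
.*......
..*.....
**......
..*.....
.*......
........
........

Cell (0,7) at generation 2: 0 -> dead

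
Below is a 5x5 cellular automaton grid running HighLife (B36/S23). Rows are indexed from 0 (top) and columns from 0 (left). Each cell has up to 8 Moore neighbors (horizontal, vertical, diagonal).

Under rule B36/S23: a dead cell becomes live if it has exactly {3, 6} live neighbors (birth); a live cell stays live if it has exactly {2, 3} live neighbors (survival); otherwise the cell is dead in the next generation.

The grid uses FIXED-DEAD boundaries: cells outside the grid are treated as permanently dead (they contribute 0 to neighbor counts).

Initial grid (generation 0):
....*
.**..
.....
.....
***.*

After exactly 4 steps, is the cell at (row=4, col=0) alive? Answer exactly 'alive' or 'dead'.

Answer: dead

Derivation:
Simulating step by step:
Generation 0 (given above): 7 live cells
Generation 1: 2 live cells
.....
.....
.....
.*...
.*...
Generation 2: 0 live cells
.....
.....
.....
.....
.....
Generation 3: 0 live cells
.....
.....
.....
.....
.....
Generation 4: 0 live cells
.....
.....
.....
.....
.....

Cell (4,0) at generation 4: 0 -> dead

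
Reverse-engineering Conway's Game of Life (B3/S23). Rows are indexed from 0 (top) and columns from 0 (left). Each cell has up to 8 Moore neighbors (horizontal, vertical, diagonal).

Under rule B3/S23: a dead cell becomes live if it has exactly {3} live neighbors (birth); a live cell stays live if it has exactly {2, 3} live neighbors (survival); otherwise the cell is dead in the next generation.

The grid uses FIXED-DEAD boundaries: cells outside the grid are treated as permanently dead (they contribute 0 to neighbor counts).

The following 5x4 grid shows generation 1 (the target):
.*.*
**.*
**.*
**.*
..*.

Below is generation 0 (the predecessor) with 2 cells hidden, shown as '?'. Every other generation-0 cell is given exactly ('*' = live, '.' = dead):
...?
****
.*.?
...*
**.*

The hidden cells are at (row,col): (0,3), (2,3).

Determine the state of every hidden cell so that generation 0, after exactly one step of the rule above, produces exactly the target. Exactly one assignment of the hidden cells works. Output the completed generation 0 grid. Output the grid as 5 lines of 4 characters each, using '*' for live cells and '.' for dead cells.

Hidden generation-0 cells (in order): (0,3), (2,3).
A hidden cell only influences target cells in its own 3x3 neighborhood. Try each of the 2^2 = 4 assignments, step the completed generation 0 forward once under B3/S23, and compare with the target:
  (0,3)=. (2,3)=. -> step gives (0,2)='*' but target has '.' -> reject
  (0,3)=. (2,3)=* -> step gives (0,2)='*' but target has '.' -> reject
  (0,3)=* (2,3)=. -> step gives (3,3)='.' but target has '*' -> reject
  (0,3)=* (2,3)=* -> step reproduces the target at every cell -> ACCEPT
Unique solution: (0,3)=live, (2,3)=live.
Check: live-neighbor counts of every cell in the completed generation 0:
2342
2353
3363
3352
1131
Applying B3/S23 to generation 0 with these counts gives:
.*.*
**.*
**.*
**.*
..*.
which matches the target exactly.

Answer: ...*
****
.*.*
...*
**.*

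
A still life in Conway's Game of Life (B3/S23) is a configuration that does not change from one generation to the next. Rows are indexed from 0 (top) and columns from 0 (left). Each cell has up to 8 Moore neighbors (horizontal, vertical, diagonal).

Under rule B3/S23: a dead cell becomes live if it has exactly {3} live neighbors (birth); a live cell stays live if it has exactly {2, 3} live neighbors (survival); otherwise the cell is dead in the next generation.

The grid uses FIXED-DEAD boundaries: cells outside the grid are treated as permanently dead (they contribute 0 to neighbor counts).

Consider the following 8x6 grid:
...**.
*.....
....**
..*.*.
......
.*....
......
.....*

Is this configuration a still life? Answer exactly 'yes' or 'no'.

Compute generation 1 and compare to generation 0 (given above):
Generation 1:
......
...*.*
...***
...***
......
......
......
......
Cell (0,3) differs: gen0=1 vs gen1=0 -> NOT a still life.

Answer: no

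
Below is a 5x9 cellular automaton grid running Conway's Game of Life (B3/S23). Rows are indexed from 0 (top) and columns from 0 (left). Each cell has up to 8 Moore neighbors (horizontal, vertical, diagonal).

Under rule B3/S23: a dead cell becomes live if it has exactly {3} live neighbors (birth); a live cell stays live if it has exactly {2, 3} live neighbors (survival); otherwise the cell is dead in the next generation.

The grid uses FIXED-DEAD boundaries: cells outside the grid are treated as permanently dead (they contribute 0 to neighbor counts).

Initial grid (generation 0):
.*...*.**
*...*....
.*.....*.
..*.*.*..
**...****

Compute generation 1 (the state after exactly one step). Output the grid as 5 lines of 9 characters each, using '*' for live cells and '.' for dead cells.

Answer: .........
**....***
.*.*.*...
*.*.....*
.*...***.

Derivation:
Simulating step by step:
Generation 0 (given above): 17 live cells
Generation 1: 15 live cells
(generation 1 grid is the final answer)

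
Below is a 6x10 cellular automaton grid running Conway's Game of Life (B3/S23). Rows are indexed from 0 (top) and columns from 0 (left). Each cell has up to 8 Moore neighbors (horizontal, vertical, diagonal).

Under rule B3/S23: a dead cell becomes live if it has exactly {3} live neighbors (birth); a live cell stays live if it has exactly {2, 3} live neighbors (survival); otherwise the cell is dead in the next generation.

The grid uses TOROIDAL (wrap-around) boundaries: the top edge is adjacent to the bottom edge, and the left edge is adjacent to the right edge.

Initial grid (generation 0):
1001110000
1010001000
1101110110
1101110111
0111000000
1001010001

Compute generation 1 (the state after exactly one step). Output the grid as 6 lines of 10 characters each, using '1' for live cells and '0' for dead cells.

Simulating step by step:
Generation 0 (given above): 29 live cells
Generation 1: 16 live cells
(generation 1 grid is the final answer)

Answer: 1011011000
1010001100
0000000000
0000010100
0000011000
1000010001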